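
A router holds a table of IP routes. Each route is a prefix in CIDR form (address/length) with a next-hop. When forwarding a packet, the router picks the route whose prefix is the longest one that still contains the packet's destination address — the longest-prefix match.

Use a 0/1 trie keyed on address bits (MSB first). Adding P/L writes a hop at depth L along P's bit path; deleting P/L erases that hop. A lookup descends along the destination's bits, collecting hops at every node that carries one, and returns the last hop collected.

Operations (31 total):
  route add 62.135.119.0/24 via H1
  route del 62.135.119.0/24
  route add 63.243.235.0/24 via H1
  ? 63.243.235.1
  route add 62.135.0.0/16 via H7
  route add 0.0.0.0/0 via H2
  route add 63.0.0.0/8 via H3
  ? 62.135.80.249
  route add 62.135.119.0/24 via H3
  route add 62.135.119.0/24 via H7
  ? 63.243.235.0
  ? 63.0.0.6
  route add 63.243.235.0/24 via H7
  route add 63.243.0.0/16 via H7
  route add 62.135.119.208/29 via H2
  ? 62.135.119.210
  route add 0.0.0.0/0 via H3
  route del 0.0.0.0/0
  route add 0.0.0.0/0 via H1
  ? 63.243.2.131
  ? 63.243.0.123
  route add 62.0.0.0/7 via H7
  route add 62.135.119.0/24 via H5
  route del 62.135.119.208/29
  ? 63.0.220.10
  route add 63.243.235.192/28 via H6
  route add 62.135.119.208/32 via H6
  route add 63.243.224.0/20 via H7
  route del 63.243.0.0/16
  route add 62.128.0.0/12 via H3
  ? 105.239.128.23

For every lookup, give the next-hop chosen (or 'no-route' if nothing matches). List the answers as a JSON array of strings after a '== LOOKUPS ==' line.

Process each operation:
  + 62.135.119.0/24 (H1) depth=24
  del 62.135.119.0/24 (clear depth 24)
  + 63.243.235.0/24 (H1) depth=24
  lookup 63.243.235.1: bits 001111111111001111101011 walk d0:-→d1:-→d2:-→d3:-→d4:-→d5:-→d6:-→d7:-→d8:-→d9:-→d10:-→d11:-→d12:-→d13:-→d14:-→d15:-→d16:-→d17:-→d18:-→d19:-→d20:-→d21:-→d22:-→d23:-→d24:H1 -> H1
  + 62.135.0.0/16 (H7) depth=16
  + 0.0.0.0/0 (H2) depth=0
  + 63.0.0.0/8 (H3) depth=8
  lookup 62.135.80.249: bits 001111101000011101 walk d0:H2→d1:-→d2:-→d3:-→d4:-→d5:-→d6:-→d7:-→d8:-→d9:-→d10:-→d11:-→d12:-→d13:-→d14:-→d15:-→d16:H7→d17:-→d18:- -> H7
  + 62.135.119.0/24 (H3) depth=24
  + 62.135.119.0/24 (H7) depth=24
  lookup 63.243.235.0: bits 001111111111001111101011 walk d0:H2→d1:-→d2:-→d3:-→d4:-→d5:-→d6:-→d7:-→d8:H3→d9:-→d10:-→d11:-→d12:-→d13:-→d14:-→d15:-→d16:-→d17:-→d18:-→d19:-→d20:-→d21:-→d22:-→d23:-→d24:H1 -> H1
  lookup 63.0.0.6: bits 00111111 walk d0:H2→d1:-→d2:-→d3:-→d4:-→d5:-→d6:-→d7:-→d8:H3 -> H3
  + 63.243.235.0/24 (H7) depth=24
  + 63.243.0.0/16 (H7) depth=16
  + 62.135.119.208/29 (H2) depth=29
  lookup 62.135.119.210: bits 00111110100001110111011111010 walk d0:H2→d1:-→d2:-→d3:-→d4:-→d5:-→d6:-→d7:-→d8:-→d9:-→d10:-→d11:-→d12:-→d13:-→d14:-→d15:-→d16:H7→d17:-→d18:-→d19:-→d20:-→d21:-→d22:-→d23:-→d24:H7→d25:-→d26:-→d27:-→d28:-→d29:H2 -> H2
  + 0.0.0.0/0 (H3) depth=0
  del 0.0.0.0/0 (clear depth 0)
  + 0.0.0.0/0 (H1) depth=0
  lookup 63.243.2.131: bits 0011111111110011 walk d0:H1→d1:-→d2:-→d3:-→d4:-→d5:-→d6:-→d7:-→d8:H3→d9:-→d10:-→d11:-→d12:-→d13:-→d14:-→d15:-→d16:H7 -> H7
  lookup 63.243.0.123: bits 0011111111110011 walk d0:H1→d1:-→d2:-→d3:-→d4:-→d5:-→d6:-→d7:-→d8:H3→d9:-→d10:-→d11:-→d12:-→d13:-→d14:-→d15:-→d16:H7 -> H7
  + 62.0.0.0/7 (H7) depth=7
  + 62.135.119.0/24 (H5) depth=24
  del 62.135.119.208/29 (clear depth 29)
  lookup 63.0.220.10: bits 00111111 walk d0:H1→d1:-→d2:-→d3:-→d4:-→d5:-→d6:-→d7:H7→d8:H3 -> H3
  + 63.243.235.192/28 (H6) depth=28
  + 62.135.119.208/32 (H6) depth=32
  + 63.243.224.0/20 (H7) depth=20
  del 63.243.0.0/16 (clear depth 16)
  + 62.128.0.0/12 (H3) depth=12
  lookup 105.239.128.23: bits 0 walk d0:H1→d1:- -> H1

== LOOKUPS ==
["H1","H7","H1","H3","H2","H7","H7","H3","H1"]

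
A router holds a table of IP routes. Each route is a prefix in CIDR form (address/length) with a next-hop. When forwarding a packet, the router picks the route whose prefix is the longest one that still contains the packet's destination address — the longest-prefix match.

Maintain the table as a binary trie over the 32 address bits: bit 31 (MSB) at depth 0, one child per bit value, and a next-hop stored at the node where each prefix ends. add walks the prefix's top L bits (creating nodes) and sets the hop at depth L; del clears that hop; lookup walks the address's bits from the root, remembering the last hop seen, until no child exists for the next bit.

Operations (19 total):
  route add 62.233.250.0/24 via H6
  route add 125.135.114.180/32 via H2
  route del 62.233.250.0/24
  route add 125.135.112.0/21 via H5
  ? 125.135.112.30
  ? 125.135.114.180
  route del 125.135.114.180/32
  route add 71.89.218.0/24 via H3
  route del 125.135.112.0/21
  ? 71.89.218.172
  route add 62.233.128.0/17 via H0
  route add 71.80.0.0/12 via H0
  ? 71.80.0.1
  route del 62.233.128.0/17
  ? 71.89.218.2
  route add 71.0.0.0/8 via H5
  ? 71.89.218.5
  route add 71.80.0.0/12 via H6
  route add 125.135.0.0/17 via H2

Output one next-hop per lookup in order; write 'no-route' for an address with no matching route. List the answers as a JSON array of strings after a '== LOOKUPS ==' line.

Trace:
  + 62.233.250.0/24 (H6) depth=24
  + 125.135.114.180/32 (H2) depth=32
  del 62.233.250.0/24 (clear depth 24)
  + 125.135.112.0/21 (H5) depth=21
  Q 125.135.112.30: descend 0111110110000111011100 ; hops seen [H5] ; pick H5
  Q 125.135.114.180: descend 01111101100001110111001010110100 ; hops seen [H5,H2] ; pick H2
  del 125.135.114.180/32 (clear depth 32)
  + 71.89.218.0/24 (H3) depth=24
  del 125.135.112.0/21 (clear depth 21)
  Q 71.89.218.172: descend 010001110101100111011010 ; hops seen [H3] ; pick H3
  + 62.233.128.0/17 (H0) depth=17
  + 71.80.0.0/12 (H0) depth=12
  Q 71.80.0.1: descend 010001110101 ; hops seen [H0] ; pick H0
  del 62.233.128.0/17 (clear depth 17)
  Q 71.89.218.2: descend 010001110101100111011010 ; hops seen [H0,H3] ; pick H3
  + 71.0.0.0/8 (H5) depth=8
  Q 71.89.218.5: descend 010001110101100111011010 ; hops seen [H5,H0,H3] ; pick H3
  + 71.80.0.0/12 (H6) depth=12
  + 125.135.0.0/17 (H2) depth=17

== LOOKUPS ==
["H5","H2","H3","H0","H3","H3"]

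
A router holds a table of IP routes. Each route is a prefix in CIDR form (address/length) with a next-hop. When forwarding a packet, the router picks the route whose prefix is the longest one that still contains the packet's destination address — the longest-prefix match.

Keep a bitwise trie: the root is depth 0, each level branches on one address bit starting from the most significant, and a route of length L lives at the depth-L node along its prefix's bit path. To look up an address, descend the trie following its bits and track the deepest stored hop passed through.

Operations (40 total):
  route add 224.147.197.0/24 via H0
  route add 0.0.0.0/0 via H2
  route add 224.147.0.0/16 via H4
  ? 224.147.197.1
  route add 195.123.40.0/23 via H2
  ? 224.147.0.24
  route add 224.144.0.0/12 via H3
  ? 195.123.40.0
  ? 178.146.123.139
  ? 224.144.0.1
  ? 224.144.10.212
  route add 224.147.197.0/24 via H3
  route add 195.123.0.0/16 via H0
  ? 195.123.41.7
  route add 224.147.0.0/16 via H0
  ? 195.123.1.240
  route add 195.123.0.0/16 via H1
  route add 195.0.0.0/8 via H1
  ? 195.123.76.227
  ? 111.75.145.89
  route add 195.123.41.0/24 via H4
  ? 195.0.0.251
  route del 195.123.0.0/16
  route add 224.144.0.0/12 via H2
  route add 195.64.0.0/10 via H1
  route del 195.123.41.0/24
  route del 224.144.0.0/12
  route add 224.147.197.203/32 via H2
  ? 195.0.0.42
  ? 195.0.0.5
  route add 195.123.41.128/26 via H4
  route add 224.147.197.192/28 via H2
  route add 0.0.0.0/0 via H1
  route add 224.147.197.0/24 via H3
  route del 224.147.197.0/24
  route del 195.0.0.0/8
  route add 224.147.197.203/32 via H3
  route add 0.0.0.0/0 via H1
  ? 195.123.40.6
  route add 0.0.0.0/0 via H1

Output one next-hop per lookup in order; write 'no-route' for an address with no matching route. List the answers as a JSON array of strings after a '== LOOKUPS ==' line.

Trace:
  + 224.147.197.0/24 (H0) depth=24
  + 0.0.0.0/0 (H2) depth=0
  + 224.147.0.0/16 (H4) depth=16
  ? 224.147.197.1  path d0:H2→d1:-→d2:-→d3:-→d4:-→d5:-→d6:-→d7:-→d8:-→d9:-→d10:-→d11:-→d12:-→d13:-→d14:-→d15:-→d16:H4→d17:-→d18:-→d19:-→d20:-→d21:-→d22:-→d23:-→d24:H0  best=H0
  + 195.123.40.0/23 (H2) depth=23
  ? 224.147.0.24  path d0:H2→d1:-→d2:-→d3:-→d4:-→d5:-→d6:-→d7:-→d8:-→d9:-→d10:-→d11:-→d12:-→d13:-→d14:-→d15:-→d16:H4  best=H4
  + 224.144.0.0/12 (H3) depth=12
  ? 195.123.40.0  path d0:H2→d1:-→d2:-→d3:-→d4:-→d5:-→d6:-→d7:-→d8:-→d9:-→d10:-→d11:-→d12:-→d13:-→d14:-→d15:-→d16:-→d17:-→d18:-→d19:-→d20:-→d21:-→d22:-→d23:H2  best=H2
  ? 178.146.123.139  path d0:H2→d1:-  best=H2
  ? 224.144.0.1  path d0:H2→d1:-→d2:-→d3:-→d4:-→d5:-→d6:-→d7:-→d8:-→d9:-→d10:-→d11:-→d12:H3→d13:-→d14:-  best=H3
  ? 224.144.10.212  path d0:H2→d1:-→d2:-→d3:-→d4:-→d5:-→d6:-→d7:-→d8:-→d9:-→d10:-→d11:-→d12:H3→d13:-→d14:-  best=H3
  + 224.147.197.0/24 (H3) depth=24
  + 195.123.0.0/16 (H0) depth=16
  ? 195.123.41.7  path d0:H2→d1:-→d2:-→d3:-→d4:-→d5:-→d6:-→d7:-→d8:-→d9:-→d10:-→d11:-→d12:-→d13:-→d14:-→d15:-→d16:H0→d17:-→d18:-→d19:-→d20:-→d21:-→d22:-→d23:H2  best=H2
  + 224.147.0.0/16 (H0) depth=16
  ? 195.123.1.240  path d0:H2→d1:-→d2:-→d3:-→d4:-→d5:-→d6:-→d7:-→d8:-→d9:-→d10:-→d11:-→d12:-→d13:-→d14:-→d15:-→d16:H0→d17:-→d18:-  best=H0
  + 195.123.0.0/16 (H1) depth=16
  + 195.0.0.0/8 (H1) depth=8
  ? 195.123.76.227  path d0:H2→d1:-→d2:-→d3:-→d4:-→d5:-→d6:-→d7:-→d8:H1→d9:-→d10:-→d11:-→d12:-→d13:-→d14:-→d15:-→d16:H1→d17:-  best=H1
  ? 111.75.145.89  path d0:H2  best=H2
  + 195.123.41.0/24 (H4) depth=24
  ? 195.0.0.251  path d0:H2→d1:-→d2:-→d3:-→d4:-→d5:-→d6:-→d7:-→d8:H1→d9:-  best=H1
  del 195.123.0.0/16 (clear depth 16)
  + 224.144.0.0/12 (H2) depth=12
  + 195.64.0.0/10 (H1) depth=10
  del 195.123.41.0/24 (clear depth 24)
  del 224.144.0.0/12 (clear depth 12)
  + 224.147.197.203/32 (H2) depth=32
  ? 195.0.0.42  path d0:H2→d1:-→d2:-→d3:-→d4:-→d5:-→d6:-→d7:-→d8:H1→d9:-  best=H1
  ? 195.0.0.5  path d0:H2→d1:-→d2:-→d3:-→d4:-→d5:-→d6:-→d7:-→d8:H1→d9:-  best=H1
  + 195.123.41.128/26 (H4) depth=26
  + 224.147.197.192/28 (H2) depth=28
  + 0.0.0.0/0 (H1) depth=0
  + 224.147.197.0/24 (H3) depth=24
  del 224.147.197.0/24 (clear depth 24)
  del 195.0.0.0/8 (clear depth 8)
  + 224.147.197.203/32 (H3) depth=32
  + 0.0.0.0/0 (H1) depth=0
  ? 195.123.40.6  path d0:H1→d1:-→d2:-→d3:-→d4:-→d5:-→d6:-→d7:-→d8:-→d9:-→d10:H1→d11:-→d12:-→d13:-→d14:-→d15:-→d16:-→d17:-→d18:-→d19:-→d20:-→d21:-→d22:-→d23:H2  best=H2
  + 0.0.0.0/0 (H1) depth=0

== LOOKUPS ==
["H0","H4","H2","H2","H3","H3","H2","H0","H1","H2","H1","H1","H1","H2"]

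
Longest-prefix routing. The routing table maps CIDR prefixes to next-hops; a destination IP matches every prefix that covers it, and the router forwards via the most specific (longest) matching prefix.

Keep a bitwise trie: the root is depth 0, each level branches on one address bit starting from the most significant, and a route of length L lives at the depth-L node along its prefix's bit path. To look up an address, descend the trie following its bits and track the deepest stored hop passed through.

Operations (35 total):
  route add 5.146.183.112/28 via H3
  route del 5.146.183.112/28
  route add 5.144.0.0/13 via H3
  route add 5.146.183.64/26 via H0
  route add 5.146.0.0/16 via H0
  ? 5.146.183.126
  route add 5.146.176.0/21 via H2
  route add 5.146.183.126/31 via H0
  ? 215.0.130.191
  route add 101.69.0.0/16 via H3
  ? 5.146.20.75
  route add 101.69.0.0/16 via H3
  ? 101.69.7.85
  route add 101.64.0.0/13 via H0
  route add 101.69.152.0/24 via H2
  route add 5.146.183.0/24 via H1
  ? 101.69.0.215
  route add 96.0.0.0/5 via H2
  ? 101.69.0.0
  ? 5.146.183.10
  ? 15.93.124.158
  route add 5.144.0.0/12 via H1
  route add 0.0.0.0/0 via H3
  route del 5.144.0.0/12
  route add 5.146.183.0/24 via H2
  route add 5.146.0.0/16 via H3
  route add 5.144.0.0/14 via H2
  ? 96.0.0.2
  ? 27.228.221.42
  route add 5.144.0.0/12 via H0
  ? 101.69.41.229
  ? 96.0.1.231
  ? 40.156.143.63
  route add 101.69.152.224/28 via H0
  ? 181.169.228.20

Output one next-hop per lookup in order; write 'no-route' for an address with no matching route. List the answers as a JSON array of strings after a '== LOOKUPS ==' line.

Process each operation:
  + 5.146.183.112/28 (H3) depth=28
  - 5.146.183.112/28 clear@28
  + 5.144.0.0/13 (H3) depth=13
  + 5.146.183.64/26 (H0) depth=26
  + 5.146.0.0/16 (H0) depth=16
  Q 5.146.183.126: descend 0000010110010010101101110111 ; hops seen [H3,H0,H0] ; pick H0
  + 5.146.176.0/21 (H2) depth=21
  + 5.146.183.126/31 (H0) depth=31
  Q 215.0.130.191: descend ε ; hops seen [∅] ; pick no-route
  + 101.69.0.0/16 (H3) depth=16
  Q 5.146.20.75: descend 0000010110010010 ; hops seen [H3,H0] ; pick H0
  + 101.69.0.0/16 (H3) depth=16
  Q 101.69.7.85: descend 0110010101000101 ; hops seen [H3] ; pick H3
  + 101.64.0.0/13 (H0) depth=13
  + 101.69.152.0/24 (H2) depth=24
  + 5.146.183.0/24 (H1) depth=24
  Q 101.69.0.215: descend 0110010101000101 ; hops seen [H0,H3] ; pick H3
  + 96.0.0.0/5 (H2) depth=5
  Q 101.69.0.0: descend 0110010101000101 ; hops seen [H2,H0,H3] ; pick H3
  Q 5.146.183.10: descend 0000010110010010101101110 ; hops seen [H3,H0,H2,H1] ; pick H1
  Q 15.93.124.158: descend 0000 ; hops seen [∅] ; pick no-route
  + 5.144.0.0/12 (H1) depth=12
  + 0.0.0.0/0 (H3) depth=0
  - 5.144.0.0/12 clear@12
  + 5.146.183.0/24 (H2) depth=24
  + 5.146.0.0/16 (H3) depth=16
  + 5.144.0.0/14 (H2) depth=14
  Q 96.0.0.2: descend 01100 ; hops seen [H3,H2] ; pick H2
  Q 27.228.221.42: descend 000 ; hops seen [H3] ; pick H3
  + 5.144.0.0/12 (H0) depth=12
  Q 101.69.41.229: descend 0110010101000101 ; hops seen [H3,H2,H0,H3] ; pick H3
  Q 96.0.1.231: descend 01100 ; hops seen [H3,H2] ; pick H2
  Q 40.156.143.63: descend 00 ; hops seen [H3] ; pick H3
  + 101.69.152.224/28 (H0) depth=28
  Q 181.169.228.20: descend ε ; hops seen [H3] ; pick H3

== LOOKUPS ==
["H0","no-route","H0","H3","H3","H3","H1","no-route","H2","H3","H3","H2","H3","H3"]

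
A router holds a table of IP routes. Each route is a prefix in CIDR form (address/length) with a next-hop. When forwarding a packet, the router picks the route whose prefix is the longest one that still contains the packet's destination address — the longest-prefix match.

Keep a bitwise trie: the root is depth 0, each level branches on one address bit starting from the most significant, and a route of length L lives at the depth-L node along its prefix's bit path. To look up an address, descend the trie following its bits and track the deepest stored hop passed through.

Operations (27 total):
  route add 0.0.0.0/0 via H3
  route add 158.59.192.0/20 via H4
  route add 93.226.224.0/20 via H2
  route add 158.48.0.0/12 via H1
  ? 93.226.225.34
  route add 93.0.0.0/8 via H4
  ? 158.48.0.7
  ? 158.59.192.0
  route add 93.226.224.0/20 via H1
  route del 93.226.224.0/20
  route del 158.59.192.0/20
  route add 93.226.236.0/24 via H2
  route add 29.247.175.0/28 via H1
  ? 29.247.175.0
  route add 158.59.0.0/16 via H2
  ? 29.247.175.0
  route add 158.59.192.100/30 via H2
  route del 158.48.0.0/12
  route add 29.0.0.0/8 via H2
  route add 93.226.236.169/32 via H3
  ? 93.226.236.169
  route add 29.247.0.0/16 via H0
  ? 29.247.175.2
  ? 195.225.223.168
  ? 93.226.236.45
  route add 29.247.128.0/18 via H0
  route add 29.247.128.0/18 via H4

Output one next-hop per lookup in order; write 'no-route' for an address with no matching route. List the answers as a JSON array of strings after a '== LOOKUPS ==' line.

Apply in order:
  + 0.0.0.0/0 (H3) depth=0
  + 158.59.192.0/20 (H4) depth=20
  + 93.226.224.0/20 (H2) depth=20
  + 158.48.0.0/12 (H1) depth=12
  ? 93.226.225.34  path d0:H3→d1:-→d2:-→d3:-→d4:-→d5:-→d6:-→d7:-→d8:-→d9:-→d10:-→d11:-→d12:-→d13:-→d14:-→d15:-→d16:-→d17:-→d18:-→d19:-→d20:H2  best=H2
  + 93.0.0.0/8 (H4) depth=8
  ? 158.48.0.7  path d0:H3→d1:-→d2:-→d3:-→d4:-→d5:-→d6:-→d7:-→d8:-→d9:-→d10:-→d11:-→d12:H1  best=H1
  ? 158.59.192.0  path d0:H3→d1:-→d2:-→d3:-→d4:-→d5:-→d6:-→d7:-→d8:-→d9:-→d10:-→d11:-→d12:H1→d13:-→d14:-→d15:-→d16:-→d17:-→d18:-→d19:-→d20:H4  best=H4
  + 93.226.224.0/20 (H1) depth=20
  del 93.226.224.0/20 (clear depth 20)
  del 158.59.192.0/20 (clear depth 20)
  + 93.226.236.0/24 (H2) depth=24
  + 29.247.175.0/28 (H1) depth=28
  ? 29.247.175.0  path d0:H3→d1:-→d2:-→d3:-→d4:-→d5:-→d6:-→d7:-→d8:-→d9:-→d10:-→d11:-→d12:-→d13:-→d14:-→d15:-→d16:-→d17:-→d18:-→d19:-→d20:-→d21:-→d22:-→d23:-→d24:-→d25:-→d26:-→d27:-→d28:H1  best=H1
  + 158.59.0.0/16 (H2) depth=16
  ? 29.247.175.0  path d0:H3→d1:-→d2:-→d3:-→d4:-→d5:-→d6:-→d7:-→d8:-→d9:-→d10:-→d11:-→d12:-→d13:-→d14:-→d15:-→d16:-→d17:-→d18:-→d19:-→d20:-→d21:-→d22:-→d23:-→d24:-→d25:-→d26:-→d27:-→d28:H1  best=H1
  + 158.59.192.100/30 (H2) depth=30
  del 158.48.0.0/12 (clear depth 12)
  + 29.0.0.0/8 (H2) depth=8
  + 93.226.236.169/32 (H3) depth=32
  ? 93.226.236.169  path d0:H3→d1:-→d2:-→d3:-→d4:-→d5:-→d6:-→d7:-→d8:H4→d9:-→d10:-→d11:-→d12:-→d13:-→d14:-→d15:-→d16:-→d17:-→d18:-→d19:-→d20:-→d21:-→d22:-→d23:-→d24:H2→d25:-→d26:-→d27:-→d28:-→d29:-→d30:-→d31:-→d32:H3  best=H3
  + 29.247.0.0/16 (H0) depth=16
  ? 29.247.175.2  path d0:H3→d1:-→d2:-→d3:-→d4:-→d5:-→d6:-→d7:-→d8:H2→d9:-→d10:-→d11:-→d12:-→d13:-→d14:-→d15:-→d16:H0→d17:-→d18:-→d19:-→d20:-→d21:-→d22:-→d23:-→d24:-→d25:-→d26:-→d27:-→d28:H1  best=H1
  ? 195.225.223.168  path d0:H3→d1:-  best=H3
  ? 93.226.236.45  path d0:H3→d1:-→d2:-→d3:-→d4:-→d5:-→d6:-→d7:-→d8:H4→d9:-→d10:-→d11:-→d12:-→d13:-→d14:-→d15:-→d16:-→d17:-→d18:-→d19:-→d20:-→d21:-→d22:-→d23:-→d24:H2  best=H2
  + 29.247.128.0/18 (H0) depth=18
  + 29.247.128.0/18 (H4) depth=18

== LOOKUPS ==
["H2","H1","H4","H1","H1","H3","H1","H3","H2"]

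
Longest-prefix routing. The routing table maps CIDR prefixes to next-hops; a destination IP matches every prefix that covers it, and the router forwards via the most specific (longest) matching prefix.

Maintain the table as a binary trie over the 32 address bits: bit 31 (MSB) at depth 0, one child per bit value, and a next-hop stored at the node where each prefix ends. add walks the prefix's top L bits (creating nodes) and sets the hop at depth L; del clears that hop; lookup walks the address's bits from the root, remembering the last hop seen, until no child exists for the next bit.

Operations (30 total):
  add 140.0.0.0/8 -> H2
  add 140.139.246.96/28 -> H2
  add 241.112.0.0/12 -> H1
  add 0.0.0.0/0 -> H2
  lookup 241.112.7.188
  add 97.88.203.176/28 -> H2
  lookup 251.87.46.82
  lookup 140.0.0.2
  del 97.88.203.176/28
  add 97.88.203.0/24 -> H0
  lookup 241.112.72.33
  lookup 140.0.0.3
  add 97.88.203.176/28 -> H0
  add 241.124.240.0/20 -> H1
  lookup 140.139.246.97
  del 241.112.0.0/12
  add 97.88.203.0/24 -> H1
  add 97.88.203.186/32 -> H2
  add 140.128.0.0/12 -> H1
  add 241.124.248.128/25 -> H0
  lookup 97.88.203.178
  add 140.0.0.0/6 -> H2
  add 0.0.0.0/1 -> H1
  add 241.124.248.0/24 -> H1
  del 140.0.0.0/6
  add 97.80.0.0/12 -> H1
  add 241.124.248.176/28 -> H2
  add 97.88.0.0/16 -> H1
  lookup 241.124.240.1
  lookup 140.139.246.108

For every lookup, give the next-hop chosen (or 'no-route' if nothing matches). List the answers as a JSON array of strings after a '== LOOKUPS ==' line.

Process each operation:
  add 140.0.0.0/8 -> H2 at depth 8
  add 140.139.246.96/28 -> H2 at depth 28
  add 241.112.0.0/12 -> H1 at depth 12
  add 0.0.0.0/0 -> H2 at depth 0
  Q 241.112.7.188: descend 111100010111 ; hops seen [H2,H1] ; pick H1
  add 97.88.203.176/28 -> H2 at depth 28
  Q 251.87.46.82: descend 1111 ; hops seen [H2] ; pick H2
  Q 140.0.0.2: descend 10001100 ; hops seen [H2,H2] ; pick H2
  del 97.88.203.176/28 (clear depth 28)
  add 97.88.203.0/24 -> H0 at depth 24
  Q 241.112.72.33: descend 111100010111 ; hops seen [H2,H1] ; pick H1
  Q 140.0.0.3: descend 10001100 ; hops seen [H2,H2] ; pick H2
  add 97.88.203.176/28 -> H0 at depth 28
  add 241.124.240.0/20 -> H1 at depth 20
  Q 140.139.246.97: descend 1000110010001011111101100110 ; hops seen [H2,H2,H2] ; pick H2
  del 241.112.0.0/12 (clear depth 12)
  add 97.88.203.0/24 -> H1 at depth 24
  add 97.88.203.186/32 -> H2 at depth 32
  add 140.128.0.0/12 -> H1 at depth 12
  add 241.124.248.128/25 -> H0 at depth 25
  Q 97.88.203.178: descend 0110000101011000110010111011 ; hops seen [H2,H1,H0] ; pick H0
  add 140.0.0.0/6 -> H2 at depth 6
  add 0.0.0.0/1 -> H1 at depth 1
  add 241.124.248.0/24 -> H1 at depth 24
  del 140.0.0.0/6 (clear depth 6)
  add 97.80.0.0/12 -> H1 at depth 12
  add 241.124.248.176/28 -> H2 at depth 28
  add 97.88.0.0/16 -> H1 at depth 16
  Q 241.124.240.1: descend 11110001011111001111 ; hops seen [H2,H1] ; pick H1
  Q 140.139.246.108: descend 1000110010001011111101100110 ; hops seen [H2,H2,H1,H2] ; pick H2

== LOOKUPS ==
["H1","H2","H2","H1","H2","H2","H0","H1","H2"]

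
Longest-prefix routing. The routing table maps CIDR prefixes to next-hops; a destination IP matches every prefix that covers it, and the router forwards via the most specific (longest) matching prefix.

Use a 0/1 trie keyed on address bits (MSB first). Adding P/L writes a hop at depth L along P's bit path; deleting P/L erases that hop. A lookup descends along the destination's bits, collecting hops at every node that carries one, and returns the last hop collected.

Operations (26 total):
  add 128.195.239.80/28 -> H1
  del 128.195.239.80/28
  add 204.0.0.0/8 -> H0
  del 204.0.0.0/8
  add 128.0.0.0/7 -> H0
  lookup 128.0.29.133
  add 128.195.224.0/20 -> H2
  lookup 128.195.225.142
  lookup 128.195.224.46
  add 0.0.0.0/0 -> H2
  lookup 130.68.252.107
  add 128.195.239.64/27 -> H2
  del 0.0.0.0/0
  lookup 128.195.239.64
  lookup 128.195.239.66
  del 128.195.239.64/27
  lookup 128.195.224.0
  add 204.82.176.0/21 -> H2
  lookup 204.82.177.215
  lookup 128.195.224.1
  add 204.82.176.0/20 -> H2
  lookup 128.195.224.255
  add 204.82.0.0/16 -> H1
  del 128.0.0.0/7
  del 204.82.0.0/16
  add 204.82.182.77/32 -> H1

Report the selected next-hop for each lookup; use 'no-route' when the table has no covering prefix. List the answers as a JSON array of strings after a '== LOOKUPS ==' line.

Apply in order:
  + 128.195.239.80/28 (H1) depth=28
  - 128.195.239.80/28 clear@28
  + 204.0.0.0/8 (H0) depth=8
  - 204.0.0.0/8 clear@8
  + 128.0.0.0/7 (H0) depth=7
  ? 128.0.29.133  path d0:-→d1:-→d2:-→d3:-→d4:-→d5:-→d6:-→d7:H0→d8:-  best=H0
  + 128.195.224.0/20 (H2) depth=20
  ? 128.195.225.142  path d0:-→d1:-→d2:-→d3:-→d4:-→d5:-→d6:-→d7:H0→d8:-→d9:-→d10:-→d11:-→d12:-→d13:-→d14:-→d15:-→d16:-→d17:-→d18:-→d19:-→d20:H2  best=H2
  ? 128.195.224.46  path d0:-→d1:-→d2:-→d3:-→d4:-→d5:-→d6:-→d7:H0→d8:-→d9:-→d10:-→d11:-→d12:-→d13:-→d14:-→d15:-→d16:-→d17:-→d18:-→d19:-→d20:H2  best=H2
  + 0.0.0.0/0 (H2) depth=0
  ? 130.68.252.107  path d0:H2→d1:-→d2:-→d3:-→d4:-→d5:-→d6:-  best=H2
  + 128.195.239.64/27 (H2) depth=27
  - 0.0.0.0/0 clear@0
  ? 128.195.239.64  path d0:-→d1:-→d2:-→d3:-→d4:-→d5:-→d6:-→d7:H0→d8:-→d9:-→d10:-→d11:-→d12:-→d13:-→d14:-→d15:-→d16:-→d17:-→d18:-→d19:-→d20:H2→d21:-→d22:-→d23:-→d24:-→d25:-→d26:-→d27:H2  best=H2
  ? 128.195.239.66  path d0:-→d1:-→d2:-→d3:-→d4:-→d5:-→d6:-→d7:H0→d8:-→d9:-→d10:-→d11:-→d12:-→d13:-→d14:-→d15:-→d16:-→d17:-→d18:-→d19:-→d20:H2→d21:-→d22:-→d23:-→d24:-→d25:-→d26:-→d27:H2  best=H2
  - 128.195.239.64/27 clear@27
  ? 128.195.224.0  path d0:-→d1:-→d2:-→d3:-→d4:-→d5:-→d6:-→d7:H0→d8:-→d9:-→d10:-→d11:-→d12:-→d13:-→d14:-→d15:-→d16:-→d17:-→d18:-→d19:-→d20:H2  best=H2
  + 204.82.176.0/21 (H2) depth=21
  ? 204.82.177.215  path d0:-→d1:-→d2:-→d3:-→d4:-→d5:-→d6:-→d7:-→d8:-→d9:-→d10:-→d11:-→d12:-→d13:-→d14:-→d15:-→d16:-→d17:-→d18:-→d19:-→d20:-→d21:H2  best=H2
  ? 128.195.224.1  path d0:-→d1:-→d2:-→d3:-→d4:-→d5:-→d6:-→d7:H0→d8:-→d9:-→d10:-→d11:-→d12:-→d13:-→d14:-→d15:-→d16:-→d17:-→d18:-→d19:-→d20:H2  best=H2
  + 204.82.176.0/20 (H2) depth=20
  ? 128.195.224.255  path d0:-→d1:-→d2:-→d3:-→d4:-→d5:-→d6:-→d7:H0→d8:-→d9:-→d10:-→d11:-→d12:-→d13:-→d14:-→d15:-→d16:-→d17:-→d18:-→d19:-→d20:H2  best=H2
  + 204.82.0.0/16 (H1) depth=16
  - 128.0.0.0/7 clear@7
  - 204.82.0.0/16 clear@16
  + 204.82.182.77/32 (H1) depth=32

== LOOKUPS ==
["H0","H2","H2","H2","H2","H2","H2","H2","H2","H2"]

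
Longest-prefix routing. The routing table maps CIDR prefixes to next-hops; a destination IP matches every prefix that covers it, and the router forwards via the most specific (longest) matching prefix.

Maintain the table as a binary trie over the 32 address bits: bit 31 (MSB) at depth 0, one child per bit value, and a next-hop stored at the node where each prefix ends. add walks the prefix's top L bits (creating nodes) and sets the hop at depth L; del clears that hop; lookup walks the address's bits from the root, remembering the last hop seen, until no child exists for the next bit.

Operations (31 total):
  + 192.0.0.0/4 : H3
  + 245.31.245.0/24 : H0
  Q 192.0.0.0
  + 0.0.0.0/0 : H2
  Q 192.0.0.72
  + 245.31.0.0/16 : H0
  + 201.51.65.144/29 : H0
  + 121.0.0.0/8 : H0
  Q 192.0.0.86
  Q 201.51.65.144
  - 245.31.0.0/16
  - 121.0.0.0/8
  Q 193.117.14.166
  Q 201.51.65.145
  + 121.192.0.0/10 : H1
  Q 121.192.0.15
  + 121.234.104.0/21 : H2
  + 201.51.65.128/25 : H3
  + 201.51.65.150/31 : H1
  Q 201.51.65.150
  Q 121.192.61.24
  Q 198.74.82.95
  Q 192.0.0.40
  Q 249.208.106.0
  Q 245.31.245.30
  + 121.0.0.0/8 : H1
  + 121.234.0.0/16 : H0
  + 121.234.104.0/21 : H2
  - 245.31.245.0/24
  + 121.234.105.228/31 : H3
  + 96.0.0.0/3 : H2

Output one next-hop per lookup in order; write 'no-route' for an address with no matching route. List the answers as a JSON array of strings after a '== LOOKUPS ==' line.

Process each operation:
  + 192.0.0.0/4 (H3) depth=4
  + 245.31.245.0/24 (H0) depth=24
  lookup 192.0.0.0: bits 1100 walk d0:-→d1:-→d2:-→d3:-→d4:H3 -> H3
  + 0.0.0.0/0 (H2) depth=0
  lookup 192.0.0.72: bits 1100 walk d0:H2→d1:-→d2:-→d3:-→d4:H3 -> H3
  + 245.31.0.0/16 (H0) depth=16
  + 201.51.65.144/29 (H0) depth=29
  + 121.0.0.0/8 (H0) depth=8
  lookup 192.0.0.86: bits 1100 walk d0:H2→d1:-→d2:-→d3:-→d4:H3 -> H3
  lookup 201.51.65.144: bits 11001001001100110100000110010 walk d0:H2→d1:-→d2:-→d3:-→d4:H3→d5:-→d6:-→d7:-→d8:-→d9:-→d10:-→d11:-→d12:-→d13:-→d14:-→d15:-→d16:-→d17:-→d18:-→d19:-→d20:-→d21:-→d22:-→d23:-→d24:-→d25:-→d26:-→d27:-→d28:-→d29:H0 -> H0
  del 245.31.0.0/16 (clear depth 16)
  del 121.0.0.0/8 (clear depth 8)
  lookup 193.117.14.166: bits 1100 walk d0:H2→d1:-→d2:-→d3:-→d4:H3 -> H3
  lookup 201.51.65.145: bits 11001001001100110100000110010 walk d0:H2→d1:-→d2:-→d3:-→d4:H3→d5:-→d6:-→d7:-→d8:-→d9:-→d10:-→d11:-→d12:-→d13:-→d14:-→d15:-→d16:-→d17:-→d18:-→d19:-→d20:-→d21:-→d22:-→d23:-→d24:-→d25:-→d26:-→d27:-→d28:-→d29:H0 -> H0
  + 121.192.0.0/10 (H1) depth=10
  lookup 121.192.0.15: bits 0111100111 walk d0:H2→d1:-→d2:-→d3:-→d4:-→d5:-→d6:-→d7:-→d8:-→d9:-→d10:H1 -> H1
  + 121.234.104.0/21 (H2) depth=21
  + 201.51.65.128/25 (H3) depth=25
  + 201.51.65.150/31 (H1) depth=31
  lookup 201.51.65.150: bits 1100100100110011010000011001011 walk d0:H2→d1:-→d2:-→d3:-→d4:H3→d5:-→d6:-→d7:-→d8:-→d9:-→d10:-→d11:-→d12:-→d13:-→d14:-→d15:-→d16:-→d17:-→d18:-→d19:-→d20:-→d21:-→d22:-→d23:-→d24:-→d25:H3→d26:-→d27:-→d28:-→d29:H0→d30:-→d31:H1 -> H1
  lookup 121.192.61.24: bits 0111100111 walk d0:H2→d1:-→d2:-→d3:-→d4:-→d5:-→d6:-→d7:-→d8:-→d9:-→d10:H1 -> H1
  lookup 198.74.82.95: bits 1100 walk d0:H2→d1:-→d2:-→d3:-→d4:H3 -> H3
  lookup 192.0.0.40: bits 1100 walk d0:H2→d1:-→d2:-→d3:-→d4:H3 -> H3
  lookup 249.208.106.0: bits 1111 walk d0:H2→d1:-→d2:-→d3:-→d4:- -> H2
  lookup 245.31.245.30: bits 111101010001111111110101 walk d0:H2→d1:-→d2:-→d3:-→d4:-→d5:-→d6:-→d7:-→d8:-→d9:-→d10:-→d11:-→d12:-→d13:-→d14:-→d15:-→d16:-→d17:-→d18:-→d19:-→d20:-→d21:-→d22:-→d23:-→d24:H0 -> H0
  + 121.0.0.0/8 (H1) depth=8
  + 121.234.0.0/16 (H0) depth=16
  + 121.234.104.0/21 (H2) depth=21
  del 245.31.245.0/24 (clear depth 24)
  + 121.234.105.228/31 (H3) depth=31
  + 96.0.0.0/3 (H2) depth=3

== LOOKUPS ==
["H3","H3","H3","H0","H3","H0","H1","H1","H1","H3","H3","H2","H0"]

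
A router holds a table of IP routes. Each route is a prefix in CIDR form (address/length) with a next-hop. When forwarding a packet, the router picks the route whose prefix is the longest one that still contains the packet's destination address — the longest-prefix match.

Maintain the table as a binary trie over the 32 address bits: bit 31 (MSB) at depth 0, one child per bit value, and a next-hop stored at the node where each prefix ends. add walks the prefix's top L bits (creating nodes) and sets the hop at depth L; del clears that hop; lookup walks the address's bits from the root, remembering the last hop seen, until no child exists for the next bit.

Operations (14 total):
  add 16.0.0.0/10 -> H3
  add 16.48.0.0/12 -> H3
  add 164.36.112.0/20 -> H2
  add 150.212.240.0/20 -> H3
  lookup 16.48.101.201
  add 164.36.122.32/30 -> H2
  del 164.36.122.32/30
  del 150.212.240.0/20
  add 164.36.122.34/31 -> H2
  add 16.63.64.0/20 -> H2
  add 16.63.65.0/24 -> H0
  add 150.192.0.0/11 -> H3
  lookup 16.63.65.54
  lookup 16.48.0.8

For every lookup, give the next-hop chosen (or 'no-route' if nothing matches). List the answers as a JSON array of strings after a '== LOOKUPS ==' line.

Trace:
  add 16.0.0.0/10 -> H3 at depth 10
  add 16.48.0.0/12 -> H3 at depth 12
  add 164.36.112.0/20 -> H2 at depth 20
  add 150.212.240.0/20 -> H3 at depth 20
  Q 16.48.101.201: descend 000100000011 ; hops seen [H3,H3] ; pick H3
  add 164.36.122.32/30 -> H2 at depth 30
  - 164.36.122.32/30 clear@30
  - 150.212.240.0/20 clear@20
  add 164.36.122.34/31 -> H2 at depth 31
  add 16.63.64.0/20 -> H2 at depth 20
  add 16.63.65.0/24 -> H0 at depth 24
  add 150.192.0.0/11 -> H3 at depth 11
  Q 16.63.65.54: descend 000100000011111101000001 ; hops seen [H3,H3,H2,H0] ; pick H0
  Q 16.48.0.8: descend 000100000011 ; hops seen [H3,H3] ; pick H3

== LOOKUPS ==
["H3","H0","H3"]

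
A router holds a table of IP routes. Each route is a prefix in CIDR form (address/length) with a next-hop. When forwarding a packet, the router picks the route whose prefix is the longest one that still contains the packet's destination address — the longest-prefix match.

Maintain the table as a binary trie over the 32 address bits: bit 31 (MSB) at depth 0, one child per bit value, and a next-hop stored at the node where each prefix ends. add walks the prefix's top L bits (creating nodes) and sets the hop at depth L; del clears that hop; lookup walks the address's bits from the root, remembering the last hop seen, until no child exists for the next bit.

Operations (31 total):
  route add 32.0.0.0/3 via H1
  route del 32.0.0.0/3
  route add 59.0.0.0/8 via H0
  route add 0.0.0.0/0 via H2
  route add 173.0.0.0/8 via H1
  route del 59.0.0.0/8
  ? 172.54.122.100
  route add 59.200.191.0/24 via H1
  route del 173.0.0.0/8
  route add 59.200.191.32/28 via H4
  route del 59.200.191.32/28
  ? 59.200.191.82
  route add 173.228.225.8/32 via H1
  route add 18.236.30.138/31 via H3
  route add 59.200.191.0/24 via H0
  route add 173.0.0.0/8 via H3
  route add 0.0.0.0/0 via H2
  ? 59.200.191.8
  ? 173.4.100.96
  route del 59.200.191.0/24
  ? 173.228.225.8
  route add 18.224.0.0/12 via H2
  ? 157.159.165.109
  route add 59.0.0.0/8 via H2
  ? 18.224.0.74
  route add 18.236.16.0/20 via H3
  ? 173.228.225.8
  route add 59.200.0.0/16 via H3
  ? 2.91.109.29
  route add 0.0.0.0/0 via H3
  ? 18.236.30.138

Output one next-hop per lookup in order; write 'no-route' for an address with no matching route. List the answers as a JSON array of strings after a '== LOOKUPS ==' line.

Trace:
  add 32.0.0.0/3 -> H1 at depth 3
  del 32.0.0.0/3 (clear depth 3)
  add 59.0.0.0/8 -> H0 at depth 8
  add 0.0.0.0/0 -> H2 at depth 0
  add 173.0.0.0/8 -> H1 at depth 8
  del 59.0.0.0/8 (clear depth 8)
  lookup 172.54.122.100: bits 1010110 walk d0:H2→d1:-→d2:-→d3:-→d4:-→d5:-→d6:-→d7:- -> H2
  add 59.200.191.0/24 -> H1 at depth 24
  del 173.0.0.0/8 (clear depth 8)
  add 59.200.191.32/28 -> H4 at depth 28
  del 59.200.191.32/28 (clear depth 28)
  lookup 59.200.191.82: bits 0011101111001000101111110 walk d0:H2→d1:-→d2:-→d3:-→d4:-→d5:-→d6:-→d7:-→d8:-→d9:-→d10:-→d11:-→d12:-→d13:-→d14:-→d15:-→d16:-→d17:-→d18:-→d19:-→d20:-→d21:-→d22:-→d23:-→d24:H1→d25:- -> H1
  add 173.228.225.8/32 -> H1 at depth 32
  add 18.236.30.138/31 -> H3 at depth 31
  add 59.200.191.0/24 -> H0 at depth 24
  add 173.0.0.0/8 -> H3 at depth 8
  add 0.0.0.0/0 -> H2 at depth 0
  lookup 59.200.191.8: bits 00111011110010001011111100 walk d0:H2→d1:-→d2:-→d3:-→d4:-→d5:-→d6:-→d7:-→d8:-→d9:-→d10:-→d11:-→d12:-→d13:-→d14:-→d15:-→d16:-→d17:-→d18:-→d19:-→d20:-→d21:-→d22:-→d23:-→d24:H0→d25:-→d26:- -> H0
  lookup 173.4.100.96: bits 10101101 walk d0:H2→d1:-→d2:-→d3:-→d4:-→d5:-→d6:-→d7:-→d8:H3 -> H3
  del 59.200.191.0/24 (clear depth 24)
  lookup 173.228.225.8: bits 10101101111001001110000100001000 walk d0:H2→d1:-→d2:-→d3:-→d4:-→d5:-→d6:-→d7:-→d8:H3→d9:-→d10:-→d11:-→d12:-→d13:-→d14:-→d15:-→d16:-→d17:-→d18:-→d19:-→d20:-→d21:-→d22:-→d23:-→d24:-→d25:-→d26:-→d27:-→d28:-→d29:-→d30:-→d31:-→d32:H1 -> H1
  add 18.224.0.0/12 -> H2 at depth 12
  lookup 157.159.165.109: bits 10 walk d0:H2→d1:-→d2:- -> H2
  add 59.0.0.0/8 -> H2 at depth 8
  lookup 18.224.0.74: bits 000100101110 walk d0:H2→d1:-→d2:-→d3:-→d4:-→d5:-→d6:-→d7:-→d8:-→d9:-→d10:-→d11:-→d12:H2 -> H2
  add 18.236.16.0/20 -> H3 at depth 20
  lookup 173.228.225.8: bits 10101101111001001110000100001000 walk d0:H2→d1:-→d2:-→d3:-→d4:-→d5:-→d6:-→d7:-→d8:H3→d9:-→d10:-→d11:-→d12:-→d13:-→d14:-→d15:-→d16:-→d17:-→d18:-→d19:-→d20:-→d21:-→d22:-→d23:-→d24:-→d25:-→d26:-→d27:-→d28:-→d29:-→d30:-→d31:-→d32:H1 -> H1
  add 59.200.0.0/16 -> H3 at depth 16
  lookup 2.91.109.29: bits 000 walk d0:H2→d1:-→d2:-→d3:- -> H2
  add 0.0.0.0/0 -> H3 at depth 0
  lookup 18.236.30.138: bits 0001001011101100000111101000101 walk d0:H3→d1:-→d2:-→d3:-→d4:-→d5:-→d6:-→d7:-→d8:-→d9:-→d10:-→d11:-→d12:H2→d13:-→d14:-→d15:-→d16:-→d17:-→d18:-→d19:-→d20:H3→d21:-→d22:-→d23:-→d24:-→d25:-→d26:-→d27:-→d28:-→d29:-→d30:-→d31:H3 -> H3

== LOOKUPS ==
["H2","H1","H0","H3","H1","H2","H2","H1","H2","H3"]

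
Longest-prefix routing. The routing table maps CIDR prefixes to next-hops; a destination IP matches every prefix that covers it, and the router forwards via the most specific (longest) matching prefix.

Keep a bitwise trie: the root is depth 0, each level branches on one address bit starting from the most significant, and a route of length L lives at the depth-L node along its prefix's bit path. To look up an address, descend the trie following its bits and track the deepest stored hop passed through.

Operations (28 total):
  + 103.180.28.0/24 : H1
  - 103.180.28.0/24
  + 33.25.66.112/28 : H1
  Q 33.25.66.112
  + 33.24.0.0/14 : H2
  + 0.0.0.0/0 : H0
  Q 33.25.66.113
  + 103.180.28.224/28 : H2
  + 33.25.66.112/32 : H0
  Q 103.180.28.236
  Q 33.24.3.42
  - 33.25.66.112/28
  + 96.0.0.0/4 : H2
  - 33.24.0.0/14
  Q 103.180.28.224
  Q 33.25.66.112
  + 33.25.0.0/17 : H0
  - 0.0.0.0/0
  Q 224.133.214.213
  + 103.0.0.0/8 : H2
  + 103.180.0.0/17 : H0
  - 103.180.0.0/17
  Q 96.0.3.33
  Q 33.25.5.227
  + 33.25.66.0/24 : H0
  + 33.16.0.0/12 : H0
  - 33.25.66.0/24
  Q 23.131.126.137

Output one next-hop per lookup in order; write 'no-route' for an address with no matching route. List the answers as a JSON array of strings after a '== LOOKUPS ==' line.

Apply in order:
  add 103.180.28.0/24 -> H1 at depth 24
  - 103.180.28.0/24 clear@24
  add 33.25.66.112/28 -> H1 at depth 28
  Q 33.25.66.112: descend 0010000100011001010000100111 ; hops seen [H1] ; pick H1
  add 33.24.0.0/14 -> H2 at depth 14
  add 0.0.0.0/0 -> H0 at depth 0
  Q 33.25.66.113: descend 0010000100011001010000100111 ; hops seen [H0,H2,H1] ; pick H1
  add 103.180.28.224/28 -> H2 at depth 28
  add 33.25.66.112/32 -> H0 at depth 32
  Q 103.180.28.236: descend 0110011110110100000111001110 ; hops seen [H0,H2] ; pick H2
  Q 33.24.3.42: descend 001000010001100 ; hops seen [H0,H2] ; pick H2
  - 33.25.66.112/28 clear@28
  add 96.0.0.0/4 -> H2 at depth 4
  - 33.24.0.0/14 clear@14
  Q 103.180.28.224: descend 0110011110110100000111001110 ; hops seen [H0,H2,H2] ; pick H2
  Q 33.25.66.112: descend 00100001000110010100001001110000 ; hops seen [H0,H0] ; pick H0
  add 33.25.0.0/17 -> H0 at depth 17
  - 0.0.0.0/0 clear@0
  Q 224.133.214.213: descend ε ; hops seen [∅] ; pick no-route
  add 103.0.0.0/8 -> H2 at depth 8
  add 103.180.0.0/17 -> H0 at depth 17
  - 103.180.0.0/17 clear@17
  Q 96.0.3.33: descend 01100 ; hops seen [H2] ; pick H2
  Q 33.25.5.227: descend 00100001000110010 ; hops seen [H0] ; pick H0
  add 33.25.66.0/24 -> H0 at depth 24
  add 33.16.0.0/12 -> H0 at depth 12
  - 33.25.66.0/24 clear@24
  Q 23.131.126.137: descend 00 ; hops seen [∅] ; pick no-route

== LOOKUPS ==
["H1","H1","H2","H2","H2","H0","no-route","H2","H0","no-route"]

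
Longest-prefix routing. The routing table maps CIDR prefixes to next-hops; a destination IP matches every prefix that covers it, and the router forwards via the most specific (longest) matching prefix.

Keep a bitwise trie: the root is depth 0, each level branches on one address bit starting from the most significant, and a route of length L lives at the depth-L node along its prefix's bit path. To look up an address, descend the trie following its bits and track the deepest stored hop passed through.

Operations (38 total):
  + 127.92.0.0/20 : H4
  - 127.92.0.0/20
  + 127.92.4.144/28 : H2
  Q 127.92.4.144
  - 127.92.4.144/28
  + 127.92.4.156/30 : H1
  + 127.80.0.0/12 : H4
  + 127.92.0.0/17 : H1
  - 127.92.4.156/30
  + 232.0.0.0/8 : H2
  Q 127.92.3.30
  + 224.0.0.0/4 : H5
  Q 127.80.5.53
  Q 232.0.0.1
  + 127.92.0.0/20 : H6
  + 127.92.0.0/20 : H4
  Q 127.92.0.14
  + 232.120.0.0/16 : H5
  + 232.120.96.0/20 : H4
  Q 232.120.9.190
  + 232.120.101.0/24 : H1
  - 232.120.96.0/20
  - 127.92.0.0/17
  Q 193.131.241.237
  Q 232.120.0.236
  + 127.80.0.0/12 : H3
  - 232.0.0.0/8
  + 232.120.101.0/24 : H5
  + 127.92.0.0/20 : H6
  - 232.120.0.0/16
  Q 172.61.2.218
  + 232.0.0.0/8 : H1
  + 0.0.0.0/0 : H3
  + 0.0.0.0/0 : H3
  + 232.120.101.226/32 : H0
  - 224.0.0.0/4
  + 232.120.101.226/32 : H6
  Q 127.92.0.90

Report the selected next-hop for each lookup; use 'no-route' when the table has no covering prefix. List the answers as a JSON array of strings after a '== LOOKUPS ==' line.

Apply in order:
  add 127.92.0.0/20 -> H4 at depth 20
  del 127.92.0.0/20 (clear depth 20)
  add 127.92.4.144/28 -> H2 at depth 28
  lookup 127.92.4.144: bits 0111111101011100000001001001 walk d0:-→d1:-→d2:-→d3:-→d4:-→d5:-→d6:-→d7:-→d8:-→d9:-→d10:-→d11:-→d12:-→d13:-→d14:-→d15:-→d16:-→d17:-→d18:-→d19:-→d20:-→d21:-→d22:-→d23:-→d24:-→d25:-→d26:-→d27:-→d28:H2 -> H2
  del 127.92.4.144/28 (clear depth 28)
  add 127.92.4.156/30 -> H1 at depth 30
  add 127.80.0.0/12 -> H4 at depth 12
  add 127.92.0.0/17 -> H1 at depth 17
  del 127.92.4.156/30 (clear depth 30)
  add 232.0.0.0/8 -> H2 at depth 8
  lookup 127.92.3.30: bits 011111110101110000000 walk d0:-→d1:-→d2:-→d3:-→d4:-→d5:-→d6:-→d7:-→d8:-→d9:-→d10:-→d11:-→d12:H4→d13:-→d14:-→d15:-→d16:-→d17:H1→d18:-→d19:-→d20:-→d21:- -> H1
  add 224.0.0.0/4 -> H5 at depth 4
  lookup 127.80.5.53: bits 011111110101 walk d0:-→d1:-→d2:-→d3:-→d4:-→d5:-→d6:-→d7:-→d8:-→d9:-→d10:-→d11:-→d12:H4 -> H4
  lookup 232.0.0.1: bits 11101000 walk d0:-→d1:-→d2:-→d3:-→d4:H5→d5:-→d6:-→d7:-→d8:H2 -> H2
  add 127.92.0.0/20 -> H6 at depth 20
  add 127.92.0.0/20 -> H4 at depth 20
  lookup 127.92.0.14: bits 011111110101110000000 walk d0:-→d1:-→d2:-→d3:-→d4:-→d5:-→d6:-→d7:-→d8:-→d9:-→d10:-→d11:-→d12:H4→d13:-→d14:-→d15:-→d16:-→d17:H1→d18:-→d19:-→d20:H4→d21:- -> H4
  add 232.120.0.0/16 -> H5 at depth 16
  add 232.120.96.0/20 -> H4 at depth 20
  lookup 232.120.9.190: bits 11101000011110000 walk d0:-→d1:-→d2:-→d3:-→d4:H5→d5:-→d6:-→d7:-→d8:H2→d9:-→d10:-→d11:-→d12:-→d13:-→d14:-→d15:-→d16:H5→d17:- -> H5
  add 232.120.101.0/24 -> H1 at depth 24
  del 232.120.96.0/20 (clear depth 20)
  del 127.92.0.0/17 (clear depth 17)
  lookup 193.131.241.237: bits 11 walk d0:-→d1:-→d2:- -> no-route
  lookup 232.120.0.236: bits 11101000011110000 walk d0:-→d1:-→d2:-→d3:-→d4:H5→d5:-→d6:-→d7:-→d8:H2→d9:-→d10:-→d11:-→d12:-→d13:-→d14:-→d15:-→d16:H5→d17:- -> H5
  add 127.80.0.0/12 -> H3 at depth 12
  del 232.0.0.0/8 (clear depth 8)
  add 232.120.101.0/24 -> H5 at depth 24
  add 127.92.0.0/20 -> H6 at depth 20
  del 232.120.0.0/16 (clear depth 16)
  lookup 172.61.2.218: bits 1 walk d0:-→d1:- -> no-route
  add 232.0.0.0/8 -> H1 at depth 8
  add 0.0.0.0/0 -> H3 at depth 0
  add 0.0.0.0/0 -> H3 at depth 0
  add 232.120.101.226/32 -> H0 at depth 32
  del 224.0.0.0/4 (clear depth 4)
  add 232.120.101.226/32 -> H6 at depth 32
  lookup 127.92.0.90: bits 011111110101110000000 walk d0:H3→d1:-→d2:-→d3:-→d4:-→d5:-→d6:-→d7:-→d8:-→d9:-→d10:-→d11:-→d12:H3→d13:-→d14:-→d15:-→d16:-→d17:-→d18:-→d19:-→d20:H6→d21:- -> H6

== LOOKUPS ==
["H2","H1","H4","H2","H4","H5","no-route","H5","no-route","H6"]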